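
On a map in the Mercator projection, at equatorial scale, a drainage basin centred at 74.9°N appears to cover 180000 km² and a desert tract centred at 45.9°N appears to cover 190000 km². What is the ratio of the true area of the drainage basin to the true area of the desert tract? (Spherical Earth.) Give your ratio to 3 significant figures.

0.133

On Mercator the areal scale is sec²φ, so true area = apparent × cos²φ.
True area of drainage basin: 180000 × cos²(74.9°) = 180000 × 0.06786 = 12220 km².
True area of desert tract: 190000 × cos²(45.9°) = 190000 × 0.4843 = 92020 km².
Ratio = 12220 / 92020 ≈ 0.133.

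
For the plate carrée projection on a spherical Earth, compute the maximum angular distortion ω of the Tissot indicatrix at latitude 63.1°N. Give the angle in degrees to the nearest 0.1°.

In the plate carrée (x = Rλ, y = Rφ), meridians are true-scale (h = 1) and parallels are stretched by k = sec φ.
At 63.1°: h = 1.000, k = 2.210; principal scales a = 2.210, b = 1.000.
sin(ω/2) = (a − b)/(a + b) = 1.210/3.210 = 0.3770, so ω = 2 arcsin(0.3770) ≈ 44.3°.

44.3°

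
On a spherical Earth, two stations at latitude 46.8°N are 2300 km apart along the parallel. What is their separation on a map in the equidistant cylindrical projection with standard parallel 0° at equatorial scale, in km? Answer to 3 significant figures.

Plate carrée maps x = Rλ, y = Rφ. The meridian scale is h = 1 and the parallel scale is k = 1/cos φ = sec φ.
Along the parallel, k = sec 46.8° = 1/0.6845 = 1.461.
Map distance = 2300 × 1.461 ≈ 3360 km.

3360 km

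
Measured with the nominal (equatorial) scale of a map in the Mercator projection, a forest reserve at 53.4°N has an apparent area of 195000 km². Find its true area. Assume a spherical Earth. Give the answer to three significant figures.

69300 km²

Mercator is conformal, so the point scale is isotropic: h = k = sec φ = 1/cos φ.
Areal scale = k² = sec²φ = 1/cos²(53.4°) = 1/0.5962² = 2.813.
True area = apparent / (areal scale) = 195000 / 2.813 ≈ 69300 km².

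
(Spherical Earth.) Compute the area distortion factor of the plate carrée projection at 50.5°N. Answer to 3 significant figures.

1.57

Plate carrée maps x = Rλ, y = Rφ. The meridian scale is h = 1 and the parallel scale is k = 1/cos φ = sec φ.
Areal scale = h·k = 1 × sec φ; at 50.5°, h = 1.000, k = 1.572, so h·k = 1.572.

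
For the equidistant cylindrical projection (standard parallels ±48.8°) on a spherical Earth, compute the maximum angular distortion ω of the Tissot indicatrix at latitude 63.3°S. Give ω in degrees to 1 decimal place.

21.8°

With standard parallel φ₀ = 48.8°, the equirectangular projection gives x = Rλ cos φ₀, y = Rφ, so h = 1 and k = cos 48.8° / cos φ.
At 63.3°: h = 1.000, k = 1.466; principal scales a = 1.466, b = 1.000.
sin(ω/2) = (a − b)/(a + b) = 0.4660/2.466 = 0.1890, so ω = 2 arcsin(0.1890) ≈ 21.8°.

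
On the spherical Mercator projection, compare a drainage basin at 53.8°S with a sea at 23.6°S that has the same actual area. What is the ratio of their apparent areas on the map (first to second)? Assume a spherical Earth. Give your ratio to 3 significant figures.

On Mercator, area is exaggerated by sec²φ = 1/cos²φ.
At 53.8°: sec²(53.8°) = 1/0.5906² = 2.867.
At 23.6°: sec²(23.6°) = 1/0.9164² = 1.191.
Ratio = 2.867/1.191 = cos²(23.6°)/cos²(53.8°) ≈ 2.41.

2.41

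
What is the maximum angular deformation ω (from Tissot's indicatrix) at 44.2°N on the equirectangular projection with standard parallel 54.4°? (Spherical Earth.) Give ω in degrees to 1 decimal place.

11.9°

The equidistant cylindrical projection with φ₀ = 54.4° has h = 1 (meridians true) and k = cos φ₀ / cos φ along parallels.
At 44.2°: h = 1.000, k = 0.8120; principal scales a = 1.000, b = 0.8120.
sin(ω/2) = (a − b)/(a + b) = 0.1880/1.812 = 0.1038, so ω = 2 arcsin(0.1038) ≈ 11.9°.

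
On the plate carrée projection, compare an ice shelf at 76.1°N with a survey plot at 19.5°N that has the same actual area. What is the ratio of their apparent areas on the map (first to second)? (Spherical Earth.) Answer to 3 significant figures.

In the plate carrée (x = Rλ, y = Rφ), meridians are true-scale (h = 1) and parallels are stretched by k = sec φ.
Areal scale at 76.1°: h·k = 1.000 × 4.163 = 4.163.
Areal scale at 19.5°: h·k = 1.000 × 1.061 = 1.061.
Ratio = 4.163/1.061 ≈ 3.92.

3.92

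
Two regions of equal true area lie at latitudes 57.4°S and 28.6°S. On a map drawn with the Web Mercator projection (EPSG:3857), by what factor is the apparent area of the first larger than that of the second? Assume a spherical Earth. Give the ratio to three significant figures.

Mercator areal scale is sec²φ.
At 57.4°: sec²(57.4°) = 1/0.5388² = 3.445.
At 28.6°: sec²(28.6°) = 1/0.8780² = 1.297.
Ratio = 3.445/1.297 = cos²(28.6°)/cos²(57.4°) ≈ 2.66.

2.66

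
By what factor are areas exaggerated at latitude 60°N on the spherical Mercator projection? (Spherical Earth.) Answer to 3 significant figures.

4.00

The Mercator projection is conformal; its linear scale factor is the same in every direction and equals sec φ = 1/cos φ.
Areal scale = k² = sec²φ = 1/cos²(60°) = 1/0.5000² = 4.000.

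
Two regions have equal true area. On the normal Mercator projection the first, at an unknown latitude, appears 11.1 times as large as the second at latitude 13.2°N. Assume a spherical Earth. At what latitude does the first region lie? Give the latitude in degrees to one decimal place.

For equal true areas on Mercator, apparent areas scale as sec²φ, so the ratio is cos²φ₂ / cos²φ₁.
cos²φ₂ / cos²φ₁ = 11.1  ⇒  cos φ₁ = cos 13.2° / √11.1 = 0.9736/3.332 = 0.2922.
φ₁ = arccos(0.2922) ≈ 73.0°.

73.0°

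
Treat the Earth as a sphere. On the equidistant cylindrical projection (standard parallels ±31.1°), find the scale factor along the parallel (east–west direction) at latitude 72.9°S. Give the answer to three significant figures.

The equidistant cylindrical projection with φ₀ = 31.1° has h = 1 (meridians true) and k = cos φ₀ / cos φ along parallels.
k = cos 31.1° / cos 72.9° = 0.8563/0.2940 = 2.912.

2.91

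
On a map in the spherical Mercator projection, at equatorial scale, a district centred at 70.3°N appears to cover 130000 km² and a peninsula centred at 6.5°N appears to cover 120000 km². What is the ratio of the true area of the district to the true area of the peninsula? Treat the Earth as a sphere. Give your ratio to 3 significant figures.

Mercator's areal exaggeration is sec²φ; hence true area = (apparent area) · cos²φ.
True area of district: 130000 × cos²(70.3°) = 130000 × 0.1136 = 14770 km².
True area of peninsula: 120000 × cos²(6.5°) = 120000 × 0.9872 = 118500 km².
Ratio = 14770 / 118500 ≈ 0.125.

0.125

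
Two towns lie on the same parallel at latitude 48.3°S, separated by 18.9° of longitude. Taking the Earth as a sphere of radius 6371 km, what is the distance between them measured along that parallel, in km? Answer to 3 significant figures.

1400 km

Arc length along a parallel = R cos φ · Δλ (with Δλ in radians).
= 6371 × cos 48.3° × (18.9° × π/180) = 6371 × 0.6652 × 0.3299 ≈ 1400 km.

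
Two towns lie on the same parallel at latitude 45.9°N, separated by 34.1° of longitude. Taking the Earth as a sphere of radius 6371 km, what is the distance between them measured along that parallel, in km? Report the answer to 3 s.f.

2640 km

Arc length along a parallel = R cos φ · Δλ (with Δλ in radians).
= 6371 × cos 45.9° × (34.1° × π/180) = 6371 × 0.6959 × 0.5952 ≈ 2640 km.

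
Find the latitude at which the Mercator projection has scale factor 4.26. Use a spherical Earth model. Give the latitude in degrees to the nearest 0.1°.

Mercator scale is k = sec φ = 1/cos φ.
1/cos φ = 4.26  ⇒  cos φ = 0.2347  ⇒  φ = arccos(0.2347) ≈ 76.4°.

76.4°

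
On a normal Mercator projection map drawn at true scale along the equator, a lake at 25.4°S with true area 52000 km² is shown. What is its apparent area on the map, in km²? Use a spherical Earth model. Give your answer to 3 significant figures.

Mercator is conformal, so the point scale is isotropic: h = k = sec φ = 1/cos φ.
Areal scale = k² = sec²φ = 1/cos²(25.4°) = 1/0.9033² = 1.225.
Apparent area = 52000 × 1.225 ≈ 63700 km².

63700 km²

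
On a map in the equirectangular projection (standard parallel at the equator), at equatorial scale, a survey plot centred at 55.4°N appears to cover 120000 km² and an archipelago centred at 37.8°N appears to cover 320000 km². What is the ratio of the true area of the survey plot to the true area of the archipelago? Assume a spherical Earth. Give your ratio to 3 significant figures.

On the plate carrée, areal scale = h·k = 1 × sec φ, so true area = apparent × cos φ.
True area of survey plot: 120000 × cos(55.4°) = 120000 × 0.5678 = 68140 km².
True area of archipelago: 320000 × cos(37.8°) = 320000 × 0.7902 = 252800 km².
Ratio = 68140 / 252800 ≈ 0.269.

0.269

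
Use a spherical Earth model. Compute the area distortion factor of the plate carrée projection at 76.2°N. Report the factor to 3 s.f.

Plate carrée maps x = Rλ, y = Rφ. The meridian scale is h = 1 and the parallel scale is k = 1/cos φ = sec φ.
Areal scale = h·k = 1 × sec φ; at 76.2°, h = 1.000, k = 4.192, so h·k = 4.192.

4.19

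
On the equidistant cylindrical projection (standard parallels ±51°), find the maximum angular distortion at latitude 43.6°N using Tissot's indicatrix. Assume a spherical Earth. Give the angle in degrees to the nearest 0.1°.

8.0°

In the equirectangular projection with standard parallel φ₀ = 51° (x = Rλ cos φ₀, y = Rφ), meridians are true-scale (h = 1) and the parallel scale is k = cos φ₀ / cos φ.
At 43.6°: h = 1.000, k = 0.8690; principal scales a = 1.000, b = 0.8690.
sin(ω/2) = (a − b)/(a + b) = 0.1310/1.869 = 0.07008, so ω = 2 arcsin(0.07008) ≈ 8.0°.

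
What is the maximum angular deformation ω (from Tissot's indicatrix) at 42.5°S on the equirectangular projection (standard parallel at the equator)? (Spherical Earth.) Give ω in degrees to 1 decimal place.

17.4°

Plate carrée maps x = Rλ, y = Rφ. The meridian scale is h = 1 and the parallel scale is k = 1/cos φ = sec φ.
At 42.5°: h = 1.000, k = 1.356; principal scales a = 1.356, b = 1.000.
sin(ω/2) = (a − b)/(a + b) = 0.3563/2.356 = 0.1512, so ω = 2 arcsin(0.1512) ≈ 17.4°.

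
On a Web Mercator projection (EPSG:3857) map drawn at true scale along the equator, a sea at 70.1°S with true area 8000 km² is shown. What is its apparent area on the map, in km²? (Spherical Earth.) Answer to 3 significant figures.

Mercator is conformal, so the point scale is isotropic: h = k = sec φ = 1/cos φ.
Areal scale = k² = sec²φ = 1/cos²(70.1°) = 1/0.3404² = 8.631.
Apparent area = 8000 × 8.631 ≈ 69000 km².

69000 km²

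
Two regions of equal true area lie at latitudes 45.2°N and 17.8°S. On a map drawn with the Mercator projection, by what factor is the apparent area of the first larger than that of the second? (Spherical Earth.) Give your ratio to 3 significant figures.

Mercator areal scale is sec²φ.
At 45.2°: sec²(45.2°) = 1/0.7046² = 2.014.
At 17.8°: sec²(17.8°) = 1/0.9521² = 1.103.
Ratio = 2.014/1.103 = cos²(17.8°)/cos²(45.2°) ≈ 1.83.

1.83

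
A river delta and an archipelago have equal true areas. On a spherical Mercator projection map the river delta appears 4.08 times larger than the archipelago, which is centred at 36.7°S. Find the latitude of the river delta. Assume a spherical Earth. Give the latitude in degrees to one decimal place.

66.6°

Mercator areal scale is sec²φ, so apparent-area ratio = sec²φ₁ / sec²φ₂ = cos²φ₂ / cos²φ₁.
cos²φ₂ / cos²φ₁ = 4.08  ⇒  cos φ₁ = cos 36.7° / √4.08 = 0.8018/2.020 = 0.3969.
φ₁ = arccos(0.3969) ≈ 66.6°.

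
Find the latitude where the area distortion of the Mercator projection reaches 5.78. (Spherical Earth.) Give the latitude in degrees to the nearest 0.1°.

65.4°

Mercator areal scale is sec²φ.
sec²φ = 5.78  ⇒  cos²φ = 0.1730  ⇒  cos φ = 0.4159.
φ = arccos(0.4159) ≈ 65.4°.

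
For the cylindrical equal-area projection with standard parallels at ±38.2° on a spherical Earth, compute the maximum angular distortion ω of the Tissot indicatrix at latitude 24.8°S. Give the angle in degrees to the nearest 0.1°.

For cylindrical equal-area with standard parallel φ₀, h = cos φ / cos φ₀ and k = cos φ₀ / cos φ, so h·k = 1.
At 24.8°: h = 1.155, k = 0.8657; principal scales a = 1.155, b = 0.8657.
sin(ω/2) = (a − b)/(a + b) = 0.2895/2.021 = 0.1432, so ω = 2 arcsin(0.1432) ≈ 16.5°.

16.5°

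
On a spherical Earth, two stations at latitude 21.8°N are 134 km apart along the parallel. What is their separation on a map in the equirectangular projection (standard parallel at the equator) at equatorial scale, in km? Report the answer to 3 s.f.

144 km

For the equirectangular projection with φ₀ = 0 (plate carrée), h = 1 along meridians and k = sec φ along parallels.
Along the parallel, k = sec 21.8° = 1/0.9285 = 1.077.
Map distance = 134 × 1.077 ≈ 144 km.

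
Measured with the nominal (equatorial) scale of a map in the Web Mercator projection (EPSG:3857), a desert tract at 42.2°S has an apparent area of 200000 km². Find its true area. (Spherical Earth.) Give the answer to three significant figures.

For Mercator, h = k = sec φ (a conformal cylindrical projection has a single point scale, 1/cos φ).
Areal scale = k² = sec²φ = 1/cos²(42.2°) = 1/0.7408² = 1.822.
True area = apparent / (areal scale) = 200000 / 1.822 ≈ 110000 km².

110000 km²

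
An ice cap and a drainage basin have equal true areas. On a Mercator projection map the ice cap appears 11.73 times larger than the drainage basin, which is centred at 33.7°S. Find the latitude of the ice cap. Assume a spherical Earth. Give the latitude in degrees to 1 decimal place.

75.9°

On Mercator, (apparent₁)/(apparent₂) = sec²φ₁ / sec²φ₂ when true areas are equal.
cos²φ₂ / cos²φ₁ = 11.73  ⇒  cos φ₁ = cos 33.7° / √11.73 = 0.8320/3.425 = 0.2429.
φ₁ = arccos(0.2429) ≈ 75.9°.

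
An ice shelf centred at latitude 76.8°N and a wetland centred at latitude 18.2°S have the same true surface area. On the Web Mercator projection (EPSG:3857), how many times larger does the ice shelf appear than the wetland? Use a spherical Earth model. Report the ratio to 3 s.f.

17.3

Mercator is conformal with k = sec φ, so areal scale = k² = sec²φ.
At 76.8°: sec²(76.8°) = 1/0.2284² = 19.18.
At 18.2°: sec²(18.2°) = 1/0.9500² = 1.108.
Ratio = 19.18/1.108 = cos²(18.2°)/cos²(76.8°) ≈ 17.3.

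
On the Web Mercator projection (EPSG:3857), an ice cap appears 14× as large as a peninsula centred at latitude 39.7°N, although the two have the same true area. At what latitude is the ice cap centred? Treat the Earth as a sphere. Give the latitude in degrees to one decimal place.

78.1°

For equal true areas on Mercator, apparent areas scale as sec²φ, so the ratio is cos²φ₂ / cos²φ₁.
cos²φ₂ / cos²φ₁ = 14  ⇒  cos φ₁ = cos 39.7° / √14 = 0.7694/3.742 = 0.2056.
φ₁ = arccos(0.2056) ≈ 78.1°.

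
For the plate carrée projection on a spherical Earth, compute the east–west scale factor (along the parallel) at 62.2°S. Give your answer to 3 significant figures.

In the plate carrée (x = Rλ, y = Rφ), meridians are true-scale (h = 1) and parallels are stretched by k = sec φ.
k = 1/cos 62.2° = 1/0.4664 = 2.144.

2.14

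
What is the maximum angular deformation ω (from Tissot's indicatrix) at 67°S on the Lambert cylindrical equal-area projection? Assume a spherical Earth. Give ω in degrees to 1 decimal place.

94.6°

The Lambert cylindrical equal-area projection is the cylindrical equal-area projection with its standard parallel at the equator (φ₀ = 0). A cylindrical equal-area projection with standard parallel φ₀ has meridian scale h = cos φ / cos φ₀ and parallel scale k = cos φ₀ / cos φ (so areas are preserved, h·k = 1).
At 67°: h = 0.3907, k = 2.559; principal scales a = 2.559, b = 0.3907.
sin(ω/2) = (a − b)/(a + b) = 2.169/2.950 = 0.7351, so ω = 2 arcsin(0.7351) ≈ 94.6°.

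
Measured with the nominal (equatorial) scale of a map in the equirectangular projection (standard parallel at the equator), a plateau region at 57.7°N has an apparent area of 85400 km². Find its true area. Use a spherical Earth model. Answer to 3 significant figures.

For the equirectangular projection with φ₀ = 0 (plate carrée), h = 1 along meridians and k = sec φ along parallels.
Areal scale = h·k = 1 × sec φ; at 57.7°, h = 1.000, k = 1.871, so h·k = 1.871.
True area = apparent / (areal scale) = 85400 / 1.871 ≈ 45600 km².

45600 km²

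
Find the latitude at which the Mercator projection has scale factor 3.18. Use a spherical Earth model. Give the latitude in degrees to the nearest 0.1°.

71.7°

Mercator scale is k = sec φ = 1/cos φ.
1/cos φ = 3.18  ⇒  cos φ = 0.3145  ⇒  φ = arccos(0.3145) ≈ 71.7°.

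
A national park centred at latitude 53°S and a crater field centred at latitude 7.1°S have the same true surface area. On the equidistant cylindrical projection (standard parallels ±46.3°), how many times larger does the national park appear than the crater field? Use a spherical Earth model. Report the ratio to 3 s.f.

With standard parallel φ₀ = 46.3°, the equirectangular projection gives x = Rλ cos φ₀, y = Rφ, so h = 1 and k = cos 46.3° / cos φ.
Areal scale at 53°: h·k = 1.000 × 1.148 = 1.148.
Areal scale at 7.1°: h·k = 1.000 × 0.6962 = 0.6962.
Ratio = 1.148/0.6962 ≈ 1.65.

1.65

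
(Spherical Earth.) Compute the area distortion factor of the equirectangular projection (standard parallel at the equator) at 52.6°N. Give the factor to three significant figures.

For the equirectangular projection with φ₀ = 0 (plate carrée), h = 1 along meridians and k = sec φ along parallels.
Areal scale = h·k = 1 × sec φ; at 52.6°, h = 1.000, k = 1.646, so h·k = 1.646.

1.65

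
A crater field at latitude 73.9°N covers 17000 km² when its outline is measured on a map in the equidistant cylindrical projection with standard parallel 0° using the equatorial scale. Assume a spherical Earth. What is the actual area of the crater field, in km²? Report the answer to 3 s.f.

In the plate carrée (x = Rλ, y = Rφ), meridians are true-scale (h = 1) and parallels are stretched by k = sec φ.
Areal scale = h·k = 1 × sec φ; at 73.9°, h = 1.000, k = 3.606, so h·k = 3.606.
True area = apparent / (areal scale) = 17000 / 3.606 ≈ 4710 km².

4710 km²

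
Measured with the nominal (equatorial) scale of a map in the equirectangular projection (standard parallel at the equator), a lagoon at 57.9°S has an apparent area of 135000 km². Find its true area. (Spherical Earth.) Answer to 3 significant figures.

Plate carrée maps x = Rλ, y = Rφ. The meridian scale is h = 1 and the parallel scale is k = 1/cos φ = sec φ.
Areal scale = h·k = 1 × sec φ; at 57.9°, h = 1.000, k = 1.882, so h·k = 1.882.
True area = apparent / (areal scale) = 135000 / 1.882 ≈ 71700 km².

71700 km²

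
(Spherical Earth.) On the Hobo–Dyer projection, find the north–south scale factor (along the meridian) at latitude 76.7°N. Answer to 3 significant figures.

Hobo–Dyer is a cylindrical equal-area projection with standard parallels at ±37.5°. For cylindrical equal-area with standard parallel φ₀, h = cos φ / cos φ₀ and k = cos φ₀ / cos φ, so h·k = 1.
h = cos 76.7° / cos 37.5° = 0.2300/0.7934 = 0.2900.

0.290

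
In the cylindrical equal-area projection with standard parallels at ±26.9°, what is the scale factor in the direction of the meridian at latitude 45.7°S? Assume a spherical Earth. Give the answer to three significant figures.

A cylindrical equal-area projection with standard parallel φ₀ has meridian scale h = cos φ / cos φ₀ and parallel scale k = cos φ₀ / cos φ (so areas are preserved, h·k = 1).
h = cos 45.7° / cos 26.9° = 0.6984/0.8918 = 0.7832.

0.783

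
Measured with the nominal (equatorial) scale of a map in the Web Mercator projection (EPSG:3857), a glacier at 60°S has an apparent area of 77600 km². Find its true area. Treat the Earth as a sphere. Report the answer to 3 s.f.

19400 km²

Mercator is conformal, so the point scale is isotropic: h = k = sec φ = 1/cos φ.
Areal scale = k² = sec²φ = 1/cos²(60°) = 1/0.5000² = 4.000.
True area = apparent / (areal scale) = 77600 / 4.000 ≈ 19400 km².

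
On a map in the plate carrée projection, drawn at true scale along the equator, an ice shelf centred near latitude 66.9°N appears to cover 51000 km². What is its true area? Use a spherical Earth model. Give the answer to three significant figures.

For the equirectangular projection with φ₀ = 0 (plate carrée), h = 1 along meridians and k = sec φ along parallels.
Areal scale = h·k = 1 × sec φ; at 66.9°, h = 1.000, k = 2.549, so h·k = 2.549.
True area = apparent / (areal scale) = 51000 / 2.549 ≈ 20000 km².

20000 km²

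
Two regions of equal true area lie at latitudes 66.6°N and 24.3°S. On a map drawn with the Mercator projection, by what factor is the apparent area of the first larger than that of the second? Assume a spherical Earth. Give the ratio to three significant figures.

Mercator areal scale is sec²φ.
At 66.6°: sec²(66.6°) = 1/0.3971² = 6.340.
At 24.3°: sec²(24.3°) = 1/0.9114² = 1.204.
Ratio = 6.340/1.204 = cos²(24.3°)/cos²(66.6°) ≈ 5.27.

5.27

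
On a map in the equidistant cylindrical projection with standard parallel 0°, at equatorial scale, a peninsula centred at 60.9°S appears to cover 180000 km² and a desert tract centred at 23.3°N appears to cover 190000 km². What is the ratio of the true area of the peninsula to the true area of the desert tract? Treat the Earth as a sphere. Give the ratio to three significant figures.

Plate carrée has h = 1 and k = sec φ, giving areal scale sec φ; true area = (apparent area) · cos φ.
True area of peninsula: 180000 × cos(60.9°) = 180000 × 0.4863 = 87540 km².
True area of desert tract: 190000 × cos(23.3°) = 190000 × 0.9184 = 174500 km².
Ratio = 87540 / 174500 ≈ 0.502.

0.502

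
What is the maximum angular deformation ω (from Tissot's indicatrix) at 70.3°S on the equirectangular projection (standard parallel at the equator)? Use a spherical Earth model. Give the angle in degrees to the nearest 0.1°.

For the equirectangular projection with φ₀ = 0 (plate carrée), h = 1 along meridians and k = sec φ along parallels.
At 70.3°: h = 1.000, k = 2.967; principal scales a = 2.967, b = 1.000.
sin(ω/2) = (a − b)/(a + b) = 1.967/3.967 = 0.4958, so ω = 2 arcsin(0.4958) ≈ 59.4°.

59.4°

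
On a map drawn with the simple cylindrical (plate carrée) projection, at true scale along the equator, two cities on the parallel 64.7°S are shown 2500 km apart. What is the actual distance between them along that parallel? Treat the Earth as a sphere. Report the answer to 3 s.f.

1070 km

In the plate carrée (x = Rλ, y = Rφ), meridians are true-scale (h = 1) and parallels are stretched by k = sec φ.
Along the parallel at 64.7°, map distances are exaggerated by k = sec 64.7° = 2.340.
True distance = 2500 / 2.340 = 2500 × cos 64.7° ≈ 1070 km.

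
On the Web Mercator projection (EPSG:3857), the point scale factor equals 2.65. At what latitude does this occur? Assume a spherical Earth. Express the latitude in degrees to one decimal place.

67.8°

Mercator scale is k = sec φ = 1/cos φ.
1/cos φ = 2.65  ⇒  cos φ = 0.3774  ⇒  φ = arccos(0.3774) ≈ 67.8°.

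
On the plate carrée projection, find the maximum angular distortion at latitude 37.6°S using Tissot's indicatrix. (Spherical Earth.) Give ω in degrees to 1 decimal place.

In the plate carrée (x = Rλ, y = Rφ), meridians are true-scale (h = 1) and parallels are stretched by k = sec φ.
At 37.6°: h = 1.000, k = 1.262; principal scales a = 1.262, b = 1.000.
sin(ω/2) = (a − b)/(a + b) = 0.2622/2.262 = 0.1159, so ω = 2 arcsin(0.1159) ≈ 13.3°.

13.3°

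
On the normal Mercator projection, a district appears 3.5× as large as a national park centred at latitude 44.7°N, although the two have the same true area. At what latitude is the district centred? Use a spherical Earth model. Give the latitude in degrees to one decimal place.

67.7°

For equal true areas on Mercator, apparent areas scale as sec²φ, so the ratio is cos²φ₂ / cos²φ₁.
cos²φ₂ / cos²φ₁ = 3.5  ⇒  cos φ₁ = cos 44.7° / √3.5 = 0.7108/1.871 = 0.3799.
φ₁ = arccos(0.3799) ≈ 67.7°.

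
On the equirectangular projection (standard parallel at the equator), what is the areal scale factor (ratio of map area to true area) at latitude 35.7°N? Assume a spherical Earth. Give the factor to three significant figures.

For the equirectangular projection with φ₀ = 0 (plate carrée), h = 1 along meridians and k = sec φ along parallels.
Areal scale = h·k = 1 × sec φ; at 35.7°, h = 1.000, k = 1.231, so h·k = 1.231.

1.23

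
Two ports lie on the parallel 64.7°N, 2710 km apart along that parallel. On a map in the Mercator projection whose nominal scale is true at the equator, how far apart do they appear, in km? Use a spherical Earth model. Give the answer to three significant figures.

The Mercator projection is conformal; its linear scale factor is the same in every direction and equals sec φ = 1/cos φ.
Along the parallel, k = sec 64.7° = 1/0.4274 = 2.340.
Map distance = 2710 × 2.340 ≈ 6340 km.

6340 km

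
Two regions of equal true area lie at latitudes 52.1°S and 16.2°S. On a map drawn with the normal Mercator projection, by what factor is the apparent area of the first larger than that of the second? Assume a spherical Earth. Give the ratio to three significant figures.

2.44

Mercator is conformal with k = sec φ, so areal scale = k² = sec²φ.
At 52.1°: sec²(52.1°) = 1/0.6143² = 2.650.
At 16.2°: sec²(16.2°) = 1/0.9603² = 1.084.
Ratio = 2.650/1.084 = cos²(16.2°)/cos²(52.1°) ≈ 2.44.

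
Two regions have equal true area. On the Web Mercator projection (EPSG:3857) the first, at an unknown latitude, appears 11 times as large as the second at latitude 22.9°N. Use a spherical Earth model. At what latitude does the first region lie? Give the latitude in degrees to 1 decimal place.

73.9°

For equal true areas on Mercator, apparent areas scale as sec²φ, so the ratio is cos²φ₂ / cos²φ₁.
cos²φ₂ / cos²φ₁ = 11  ⇒  cos φ₁ = cos 22.9° / √11 = 0.9212/3.317 = 0.2777.
φ₁ = arccos(0.2777) ≈ 73.9°.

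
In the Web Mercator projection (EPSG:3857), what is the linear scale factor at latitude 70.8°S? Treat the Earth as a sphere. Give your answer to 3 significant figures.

For Mercator, h = k = sec φ (a conformal cylindrical projection has a single point scale, 1/cos φ).
k = 1/cos 70.8° = 1/0.3289 = 3.041.

3.04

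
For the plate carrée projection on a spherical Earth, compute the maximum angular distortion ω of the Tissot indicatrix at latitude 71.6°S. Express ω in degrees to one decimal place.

62.7°

For the equirectangular projection with φ₀ = 0 (plate carrée), h = 1 along meridians and k = sec φ along parallels.
At 71.6°: h = 1.000, k = 3.168; principal scales a = 3.168, b = 1.000.
sin(ω/2) = (a − b)/(a + b) = 2.168/4.168 = 0.5202, so ω = 2 arcsin(0.5202) ≈ 62.7°.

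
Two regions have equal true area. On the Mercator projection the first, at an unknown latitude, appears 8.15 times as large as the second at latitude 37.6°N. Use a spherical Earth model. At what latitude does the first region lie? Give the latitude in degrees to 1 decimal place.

For equal true areas on Mercator, apparent areas scale as sec²φ, so the ratio is cos²φ₂ / cos²φ₁.
cos²φ₂ / cos²φ₁ = 8.15  ⇒  cos φ₁ = cos 37.6° / √8.15 = 0.7923/2.855 = 0.2775.
φ₁ = arccos(0.2775) ≈ 73.9°.

73.9°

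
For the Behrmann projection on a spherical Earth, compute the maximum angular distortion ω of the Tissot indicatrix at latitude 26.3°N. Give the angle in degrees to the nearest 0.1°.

Behrmann is a cylindrical equal-area projection with standard parallels at ±30°. Cylindrical equal-area (φ₀ = 30°): h = cos φ / cos 30° along meridians, k = cos 30° / cos φ along parallels; h·k = 1.
At 26.3°: h = 1.035, k = 0.9660; principal scales a = 1.035, b = 0.9660.
sin(ω/2) = (a − b)/(a + b) = 0.06915/2.001 = 0.03456, so ω = 2 arcsin(0.03456) ≈ 4.0°.

4.0°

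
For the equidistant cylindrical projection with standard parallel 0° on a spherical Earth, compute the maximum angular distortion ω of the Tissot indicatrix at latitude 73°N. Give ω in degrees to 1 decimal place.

66.4°

For the equirectangular projection with φ₀ = 0 (plate carrée), h = 1 along meridians and k = sec φ along parallels.
At 73°: h = 1.000, k = 3.420; principal scales a = 3.420, b = 1.000.
sin(ω/2) = (a − b)/(a + b) = 2.420/4.420 = 0.5475, so ω = 2 arcsin(0.5475) ≈ 66.4°.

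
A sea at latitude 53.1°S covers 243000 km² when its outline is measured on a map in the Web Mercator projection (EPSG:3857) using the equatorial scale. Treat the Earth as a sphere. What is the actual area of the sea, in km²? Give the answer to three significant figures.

For Mercator, h = k = sec φ (a conformal cylindrical projection has a single point scale, 1/cos φ).
Areal scale = k² = sec²φ = 1/cos²(53.1°) = 1/0.6004² = 2.774.
True area = apparent / (areal scale) = 243000 / 2.774 ≈ 87600 km².

87600 km²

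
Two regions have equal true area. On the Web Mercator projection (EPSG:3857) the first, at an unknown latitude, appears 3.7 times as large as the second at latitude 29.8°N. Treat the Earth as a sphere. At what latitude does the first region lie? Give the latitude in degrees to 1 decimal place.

For equal true areas on Mercator, apparent areas scale as sec²φ, so the ratio is cos²φ₂ / cos²φ₁.
cos²φ₂ / cos²φ₁ = 3.7  ⇒  cos φ₁ = cos 29.8° / √3.7 = 0.8678/1.924 = 0.4511.
φ₁ = arccos(0.4511) ≈ 63.2°.

63.2°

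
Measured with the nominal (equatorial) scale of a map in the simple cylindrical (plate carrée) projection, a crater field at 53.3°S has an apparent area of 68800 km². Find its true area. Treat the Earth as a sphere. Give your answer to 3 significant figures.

In the plate carrée (x = Rλ, y = Rφ), meridians are true-scale (h = 1) and parallels are stretched by k = sec φ.
Areal scale = h·k = 1 × sec φ; at 53.3°, h = 1.000, k = 1.673, so h·k = 1.673.
True area = apparent / (areal scale) = 68800 / 1.673 ≈ 41100 km².

41100 km²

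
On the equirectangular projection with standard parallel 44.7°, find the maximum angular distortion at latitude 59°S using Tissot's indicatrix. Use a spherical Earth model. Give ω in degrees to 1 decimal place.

18.4°

The equidistant cylindrical projection with φ₀ = 44.7° has h = 1 (meridians true) and k = cos φ₀ / cos φ along parallels.
At 59°: h = 1.000, k = 1.380; principal scales a = 1.380, b = 1.000.
sin(ω/2) = (a − b)/(a + b) = 0.3801/2.380 = 0.1597, so ω = 2 arcsin(0.1597) ≈ 18.4°.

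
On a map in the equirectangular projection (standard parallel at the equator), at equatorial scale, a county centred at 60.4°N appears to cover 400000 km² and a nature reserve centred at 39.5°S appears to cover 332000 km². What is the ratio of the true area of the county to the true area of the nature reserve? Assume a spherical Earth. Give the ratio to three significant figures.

On the plate carrée, areal scale = h·k = 1 × sec φ, so true area = apparent × cos φ.
True area of county: 400000 × cos(60.4°) = 400000 × 0.4939 = 197600 km².
True area of nature reserve: 332000 × cos(39.5°) = 332000 × 0.7716 = 256200 km².
Ratio = 197600 / 256200 ≈ 0.771.

0.771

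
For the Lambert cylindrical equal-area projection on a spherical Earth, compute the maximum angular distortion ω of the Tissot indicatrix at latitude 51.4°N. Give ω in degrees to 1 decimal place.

52.2°

The Lambert cylindrical equal-area projection is the cylindrical equal-area projection with its standard parallel at the equator (φ₀ = 0). A cylindrical equal-area projection with standard parallel φ₀ has meridian scale h = cos φ / cos φ₀ and parallel scale k = cos φ₀ / cos φ (so areas are preserved, h·k = 1).
At 51.4°: h = 0.6239, k = 1.603; principal scales a = 1.603, b = 0.6239.
sin(ω/2) = (a − b)/(a + b) = 0.9790/2.227 = 0.4397, so ω = 2 arcsin(0.4397) ≈ 52.2°.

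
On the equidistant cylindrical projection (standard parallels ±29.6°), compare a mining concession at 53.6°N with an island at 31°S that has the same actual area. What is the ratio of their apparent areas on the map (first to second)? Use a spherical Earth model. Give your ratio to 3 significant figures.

1.44

In the equirectangular projection with standard parallel φ₀ = 29.6° (x = Rλ cos φ₀, y = Rφ), meridians are true-scale (h = 1) and the parallel scale is k = cos φ₀ / cos φ.
Areal scale at 53.6°: h·k = 1.000 × 1.465 = 1.465.
Areal scale at 31°: h·k = 1.000 × 1.014 = 1.014.
Ratio = 1.465/1.014 ≈ 1.44.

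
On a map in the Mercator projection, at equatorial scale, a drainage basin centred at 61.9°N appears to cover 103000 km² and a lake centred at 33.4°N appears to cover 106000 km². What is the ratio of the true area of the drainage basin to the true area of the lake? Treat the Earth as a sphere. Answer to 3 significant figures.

0.309

Mercator's areal exaggeration is sec²φ; hence true area = (apparent area) · cos²φ.
True area of drainage basin: 103000 × cos²(61.9°) = 103000 × 0.2219 = 22850 km².
True area of lake: 106000 × cos²(33.4°) = 106000 × 0.6970 = 73880 km².
Ratio = 22850 / 73880 ≈ 0.309.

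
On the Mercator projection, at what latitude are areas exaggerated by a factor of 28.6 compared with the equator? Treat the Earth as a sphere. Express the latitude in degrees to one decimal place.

Mercator areal scale is sec²φ.
sec²φ = 28.6  ⇒  cos²φ = 0.03497  ⇒  cos φ = 0.1870.
φ = arccos(0.1870) ≈ 79.2°.

79.2°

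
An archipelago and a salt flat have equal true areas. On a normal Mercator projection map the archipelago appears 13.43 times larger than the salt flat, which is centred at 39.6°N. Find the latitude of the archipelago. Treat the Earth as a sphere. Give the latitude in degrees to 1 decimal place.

On Mercator, (apparent₁)/(apparent₂) = sec²φ₁ / sec²φ₂ when true areas are equal.
cos²φ₂ / cos²φ₁ = 13.43  ⇒  cos φ₁ = cos 39.6° / √13.43 = 0.7705/3.665 = 0.2103.
φ₁ = arccos(0.2103) ≈ 77.9°.

77.9°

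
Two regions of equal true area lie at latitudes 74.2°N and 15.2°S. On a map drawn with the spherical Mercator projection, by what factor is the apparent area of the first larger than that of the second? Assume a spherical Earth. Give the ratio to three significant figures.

On Mercator, area is exaggerated by sec²φ = 1/cos²φ.
At 74.2°: sec²(74.2°) = 1/0.2723² = 13.49.
At 15.2°: sec²(15.2°) = 1/0.9650² = 1.074.
Ratio = 13.49/1.074 = cos²(15.2°)/cos²(74.2°) ≈ 12.6.

12.6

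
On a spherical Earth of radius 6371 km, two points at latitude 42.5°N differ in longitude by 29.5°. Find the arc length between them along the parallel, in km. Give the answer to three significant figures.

Arc length along a parallel = R cos φ · Δλ (with Δλ in radians).
= 6371 × cos 42.5° × (29.5° × π/180) = 6371 × 0.7373 × 0.5149 ≈ 2420 km.

2420 km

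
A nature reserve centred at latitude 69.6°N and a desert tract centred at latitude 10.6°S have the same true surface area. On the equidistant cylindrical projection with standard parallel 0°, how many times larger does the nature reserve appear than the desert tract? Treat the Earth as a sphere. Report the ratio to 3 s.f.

In the plate carrée (x = Rλ, y = Rφ), meridians are true-scale (h = 1) and parallels are stretched by k = sec φ.
Areal scale at 69.6°: h·k = 1.000 × 2.869 = 2.869.
Areal scale at 10.6°: h·k = 1.000 × 1.017 = 1.017.
Ratio = 2.869/1.017 ≈ 2.82.

2.82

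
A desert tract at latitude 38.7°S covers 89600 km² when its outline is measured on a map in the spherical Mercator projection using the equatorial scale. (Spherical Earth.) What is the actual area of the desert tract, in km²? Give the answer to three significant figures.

54600 km²

For Mercator, h = k = sec φ (a conformal cylindrical projection has a single point scale, 1/cos φ).
Areal scale = k² = sec²φ = 1/cos²(38.7°) = 1/0.7804² = 1.642.
True area = apparent / (areal scale) = 89600 / 1.642 ≈ 54600 km².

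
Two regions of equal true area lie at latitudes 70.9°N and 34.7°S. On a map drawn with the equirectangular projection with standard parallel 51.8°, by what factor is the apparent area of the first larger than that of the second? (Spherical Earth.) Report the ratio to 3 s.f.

The equidistant cylindrical projection with φ₀ = 51.8° has h = 1 (meridians true) and k = cos φ₀ / cos φ along parallels.
Areal scale at 70.9°: h·k = 1.000 × 1.890 = 1.890.
Areal scale at 34.7°: h·k = 1.000 × 0.7522 = 0.7522.
Ratio = 1.890/0.7522 ≈ 2.51.

2.51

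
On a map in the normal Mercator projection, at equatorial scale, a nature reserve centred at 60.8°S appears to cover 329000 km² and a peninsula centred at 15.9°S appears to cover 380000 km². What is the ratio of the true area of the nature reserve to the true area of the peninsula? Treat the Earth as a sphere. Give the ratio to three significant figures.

0.223

Mercator's areal exaggeration is sec²φ; hence true area = (apparent area) · cos²φ.
True area of nature reserve: 329000 × cos²(60.8°) = 329000 × 0.2380 = 78300 km².
True area of peninsula: 380000 × cos²(15.9°) = 380000 × 0.9249 = 351500 km².
Ratio = 78300 / 351500 ≈ 0.223.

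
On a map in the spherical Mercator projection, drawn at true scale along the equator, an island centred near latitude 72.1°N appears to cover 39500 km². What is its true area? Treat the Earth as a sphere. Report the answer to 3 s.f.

For Mercator, h = k = sec φ (a conformal cylindrical projection has a single point scale, 1/cos φ).
Areal scale = k² = sec²φ = 1/cos²(72.1°) = 1/0.3074² = 10.59.
True area = apparent / (areal scale) = 39500 / 10.59 ≈ 3730 km².

3730 km²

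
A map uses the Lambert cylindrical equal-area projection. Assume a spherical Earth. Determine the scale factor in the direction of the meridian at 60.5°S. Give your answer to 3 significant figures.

The Lambert cylindrical equal-area projection is the cylindrical equal-area projection with its standard parallel at the equator (φ₀ = 0). For cylindrical equal-area with standard parallel φ₀, h = cos φ / cos φ₀ and k = cos φ₀ / cos φ, so h·k = 1.
h = cos 60.5° / cos 0° = 0.4924/1.000 = 0.4924.

0.492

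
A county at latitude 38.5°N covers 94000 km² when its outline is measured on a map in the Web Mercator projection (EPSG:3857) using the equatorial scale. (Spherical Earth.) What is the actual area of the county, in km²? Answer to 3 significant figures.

The Mercator projection is conformal; its linear scale factor is the same in every direction and equals sec φ = 1/cos φ.
Areal scale = k² = sec²φ = 1/cos²(38.5°) = 1/0.7826² = 1.633.
True area = apparent / (areal scale) = 94000 / 1.633 ≈ 57600 km².

57600 km²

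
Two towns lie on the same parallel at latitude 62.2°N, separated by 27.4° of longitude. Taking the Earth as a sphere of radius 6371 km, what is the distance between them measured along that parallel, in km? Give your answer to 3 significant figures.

1420 km

Arc length along a parallel = R cos φ · Δλ (with Δλ in radians).
= 6371 × cos 62.2° × (27.4° × π/180) = 6371 × 0.4664 × 0.4782 ≈ 1420 km.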